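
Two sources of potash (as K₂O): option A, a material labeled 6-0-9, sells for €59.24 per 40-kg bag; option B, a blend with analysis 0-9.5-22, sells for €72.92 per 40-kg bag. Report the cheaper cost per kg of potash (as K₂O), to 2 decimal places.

€8.29 per kg K₂O (option B)

option A: K₂O per bag = 40 × 9% = 3.6 kg; cost = 59.24 / 3.6 = €16.4556/kg K₂O.
option B: K₂O per bag = 40 × 22% = 8.8 kg; cost = 72.92 / 8.8 = €8.2864/kg K₂O.
option B is cheaper.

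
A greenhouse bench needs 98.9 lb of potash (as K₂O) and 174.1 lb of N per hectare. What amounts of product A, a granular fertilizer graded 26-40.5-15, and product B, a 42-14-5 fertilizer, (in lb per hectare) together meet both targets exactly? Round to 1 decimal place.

656.7 lb product A, 8.0 lb product B

With a, b = lb per hectare of product A and product B:
K₂O: 0.15·a + 0.05·b = 98.9
N: 0.26·a + 0.42·b = 174.1
Eliminate b: (row1) − 0.05/0.42·(row2) → 0.119048·a = 78.1738, so a = 656.66.
Then b = (174.1 − 0.26·656.66) / 0.42 = 8.02.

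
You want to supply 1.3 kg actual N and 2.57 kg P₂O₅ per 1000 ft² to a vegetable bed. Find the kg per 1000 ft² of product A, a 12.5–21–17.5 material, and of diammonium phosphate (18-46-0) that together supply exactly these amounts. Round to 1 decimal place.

Per-1000 ft² balance (a = product A, b = diammonium phosphate):
N: 0.125·a + 0.18·b = 1.3
P₂O₅: 0.21·a + 0.46·b = 2.57
Solving simultaneously: a = 6.8731, b = 2.44924.

6.9 kg product A, 2.4 kg diammonium phosphate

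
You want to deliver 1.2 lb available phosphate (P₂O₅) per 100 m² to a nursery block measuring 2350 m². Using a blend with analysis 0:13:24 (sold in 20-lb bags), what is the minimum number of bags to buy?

Product per 100 m² = 1.2 / 13% = 9.23077 lb.
Total product = 9.23077 × 2350 / 100 = 216.923 lb.
Bags = ⌈216.923 / 20⌉ = 11.

11 bags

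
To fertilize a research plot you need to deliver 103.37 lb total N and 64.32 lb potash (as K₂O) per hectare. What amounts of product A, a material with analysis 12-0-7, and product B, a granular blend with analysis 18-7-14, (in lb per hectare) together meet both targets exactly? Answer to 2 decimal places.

689.10 lb product A, 114.88 lb product B

Per-hectare balance (a = product A, b = product B):
N: 0.12·a + 0.18·b = 103.37
K₂O: 0.07·a + 0.14·b = 64.32
Eliminate b: (row1) − 0.18/0.14·(row2) → 0.03·a = 20.6729, so a = 689.095.
Then b = (64.32 − 0.07·689.095) / 0.14 = 114.881.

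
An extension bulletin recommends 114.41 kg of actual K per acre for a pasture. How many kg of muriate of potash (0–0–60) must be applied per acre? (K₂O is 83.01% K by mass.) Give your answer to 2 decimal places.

229.71 kg of product per acre

As K₂O: 114.41 / 0.8301 = 137.827 kg per acre.
Product per acre = 137.827 / 60% = 229.711 kg.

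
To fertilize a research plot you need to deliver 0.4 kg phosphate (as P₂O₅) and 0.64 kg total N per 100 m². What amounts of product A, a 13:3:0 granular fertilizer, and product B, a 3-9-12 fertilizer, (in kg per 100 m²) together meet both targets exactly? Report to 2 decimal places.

Let a = kg of product A, b = kg of product B (per 100 m²).
P₂O₅: 0.03·a + 0.09·b = 0.4
N: 0.13·a + 0.03·b = 0.64
Eliminate a: (row1) − 0.03/0.13·(row2) → 0.0830769·b = 0.252308, so b = 3.03704.
Back-substitute: a = (0.4 − 0.09·3.03704) / 0.03 = 4.22222.

4.22 kg product A, 3.04 kg product B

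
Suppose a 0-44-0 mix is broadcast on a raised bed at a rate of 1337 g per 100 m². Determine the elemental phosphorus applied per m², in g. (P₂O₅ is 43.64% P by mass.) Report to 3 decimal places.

P₂O₅ per 100 m² = 1337 × 44% = 588.28 g.
Elemental P = 588.28 × 0.4364 = 256.725 g per 100 m².
Convert to per m²: 256.725 × 0.01 = 2.56725 g.

2.567 g P per sq m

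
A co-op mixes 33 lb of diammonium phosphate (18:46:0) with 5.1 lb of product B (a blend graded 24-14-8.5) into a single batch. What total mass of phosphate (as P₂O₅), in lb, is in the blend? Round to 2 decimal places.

P₂O₅ mass = 46%×33 + 14%×5.1 = 15.894 lb.

15.89 lb P₂O₅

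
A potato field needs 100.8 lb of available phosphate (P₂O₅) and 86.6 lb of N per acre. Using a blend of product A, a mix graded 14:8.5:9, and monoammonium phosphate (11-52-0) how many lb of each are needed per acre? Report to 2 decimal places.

With a, b = lb per acre of product A and monoammonium phosphate:
P₂O₅: 0.085·a + 0.52·b = 100.8
N: 0.14·a + 0.11·b = 86.6
Eliminate a: (row1) − 0.085/0.14·(row2) → 0.453214·b = 48.2214, so b = 106.399.
Back-substitute: a = (100.8 − 0.52·106.399) / 0.085 = 534.972.

534.97 lb product A, 106.40 lb monoammonium phosphate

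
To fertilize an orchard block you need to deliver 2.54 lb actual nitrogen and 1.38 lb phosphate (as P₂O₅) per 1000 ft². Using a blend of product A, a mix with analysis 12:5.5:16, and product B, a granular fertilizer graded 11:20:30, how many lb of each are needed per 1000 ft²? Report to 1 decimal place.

Per-1000 ft² balance (a = product A, b = product B):
N: 0.12·a + 0.11·b = 2.54
P₂O₅: 0.055·a + 0.2·b = 1.38
Solving simultaneously: a = 19.844, b = 1.4429.

19.8 lb product A, 1.4 lb product B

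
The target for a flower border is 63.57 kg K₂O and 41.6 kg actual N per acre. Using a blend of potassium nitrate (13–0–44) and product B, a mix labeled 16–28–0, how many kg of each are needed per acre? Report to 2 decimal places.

Per-acre balance (a = potassium nitrate, b = product B):
K₂O: 0.44·a + 0·b = 63.57
N: 0.13·a + 0.16·b = 41.6
Eliminate b: (row1) − 0/0.16·(row2) → 0.44·a = 63.57, so a = 144.477.
Then b = (41.6 − 0.13·144.477) / 0.16 = 142.612.

144.48 kg potassium nitrate, 142.61 kg product B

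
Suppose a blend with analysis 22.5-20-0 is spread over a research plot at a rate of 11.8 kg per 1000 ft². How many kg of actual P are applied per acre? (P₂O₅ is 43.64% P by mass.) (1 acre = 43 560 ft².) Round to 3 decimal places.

44.863 kg P per acre

P₂O₅ per 1000 ft² = 11.8 × 20% = 2.36 kg.
Elemental P = 2.36 × 0.4364 = 1.0299 kg per 1000 ft².
Convert to per acre: 1.0299 × 43.56 = 44.8626 kg.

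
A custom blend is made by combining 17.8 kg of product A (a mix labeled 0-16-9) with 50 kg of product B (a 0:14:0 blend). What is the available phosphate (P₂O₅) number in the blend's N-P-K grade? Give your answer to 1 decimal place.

Total mass = 17.8 + 50 = 67.8 kg.
P₂O₅ mass = 16%×17.8 + 14%×50 = 9.848 kg.
% P₂O₅ = 9.848 / 67.8 = 14.5251%.

14.5% P₂O₅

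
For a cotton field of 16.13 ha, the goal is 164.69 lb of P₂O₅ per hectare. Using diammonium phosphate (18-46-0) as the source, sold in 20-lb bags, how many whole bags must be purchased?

Product per hectare = 164.69 / 46% = 358.022 lb.
Total product = 358.022 × 16.13 = 5774.89 lb.
Bags = ⌈5774.89 / 20⌉ = 289.

289 bags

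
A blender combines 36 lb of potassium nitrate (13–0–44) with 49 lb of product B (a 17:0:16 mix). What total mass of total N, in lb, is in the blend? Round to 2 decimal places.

N mass = 13%×36 + 17%×49 = 13.01 lb.

13.01 lb N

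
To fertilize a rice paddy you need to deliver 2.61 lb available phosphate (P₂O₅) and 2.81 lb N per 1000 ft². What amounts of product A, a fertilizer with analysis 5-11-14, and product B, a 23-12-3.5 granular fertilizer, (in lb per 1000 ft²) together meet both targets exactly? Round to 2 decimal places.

With a, b = lb per 1000 ft² of product A and product B:
P₂O₅: 0.11·a + 0.12·b = 2.61
N: 0.05·a + 0.23·b = 2.81
From row1: a = (2.61 − 0.12·b) / 0.11.
Into row2: 0.05·(2.61 − 0.12·b)/0.11 + 0.23·b = 2.81 → b = 9.25389, a = 13.6321.

13.63 lb product A, 9.25 lb product B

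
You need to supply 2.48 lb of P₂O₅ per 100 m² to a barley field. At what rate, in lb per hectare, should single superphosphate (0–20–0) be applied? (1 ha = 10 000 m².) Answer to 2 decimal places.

Product per 100 m² = 2.48 / 20% = 12.4 lb.
Convert to per hectare: 12.4 × 100 = 1240 lb.

1240.00 lb of product per hectare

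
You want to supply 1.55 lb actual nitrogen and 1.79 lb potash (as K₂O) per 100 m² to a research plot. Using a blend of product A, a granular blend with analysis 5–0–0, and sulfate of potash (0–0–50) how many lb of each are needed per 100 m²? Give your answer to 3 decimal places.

31.000 lb product A, 3.580 lb sulfate of potash

Let a = lb of product A, b = lb of sulfate of potash (per 100 m²).
N: 0.05·a + 0·b = 1.55
K₂O: 0·a + 0.5·b = 1.79
Solving simultaneously: a = 31, b = 3.58.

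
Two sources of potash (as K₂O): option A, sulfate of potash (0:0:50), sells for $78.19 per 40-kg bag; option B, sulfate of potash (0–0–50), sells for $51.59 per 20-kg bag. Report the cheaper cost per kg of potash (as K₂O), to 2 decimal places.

$3.91 per kg K₂O (option A)

option A: K₂O per bag = 40 × 50% = 20 kg; cost = 78.19 / 20 = $3.9095/kg K₂O.
option B: K₂O per bag = 20 × 50% = 10 kg; cost = 51.59 / 10 = $5.1590/kg K₂O.
option A is cheaper.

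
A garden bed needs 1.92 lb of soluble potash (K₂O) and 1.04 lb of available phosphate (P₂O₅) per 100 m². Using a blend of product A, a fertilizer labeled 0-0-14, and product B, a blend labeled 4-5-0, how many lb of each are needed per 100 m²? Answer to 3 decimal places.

13.714 lb product A, 20.800 lb product B

Per-100 m² balance (a = product A, b = product B):
K₂O: 0.14·a + 0·b = 1.92
P₂O₅: 0·a + 0.05·b = 1.04
Solving simultaneously: a = 13.7143, b = 20.8.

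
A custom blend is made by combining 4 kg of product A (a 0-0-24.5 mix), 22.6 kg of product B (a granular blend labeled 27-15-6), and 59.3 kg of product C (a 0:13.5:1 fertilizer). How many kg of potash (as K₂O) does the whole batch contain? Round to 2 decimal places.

K₂O mass = 24.5%×4 + 6%×22.6 + 1%×59.3 = 2.929 kg.

2.93 kg K₂O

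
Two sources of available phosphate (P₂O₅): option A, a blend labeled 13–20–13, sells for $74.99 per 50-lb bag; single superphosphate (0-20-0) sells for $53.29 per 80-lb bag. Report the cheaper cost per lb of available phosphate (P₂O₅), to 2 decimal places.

$3.33 per lb P₂O₅ (single superphosphate)

option A: P₂O₅ per bag = 50 × 20% = 10 lb; cost = 74.99 / 10 = $7.4990/lb P₂O₅.
single superphosphate: P₂O₅ per bag = 80 × 20% = 16 lb; cost = 53.29 / 16 = $3.3306/lb P₂O₅.
single superphosphate is cheaper.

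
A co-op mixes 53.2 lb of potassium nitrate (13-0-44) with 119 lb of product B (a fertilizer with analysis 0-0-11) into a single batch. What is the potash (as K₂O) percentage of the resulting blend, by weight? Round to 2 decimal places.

Total mass = 53.2 + 119 = 172.2 lb.
K₂O mass = 44%×53.2 + 11%×119 = 36.498 lb.
% K₂O = 36.498 / 172.2 = 21.1951%.

21.20% K₂O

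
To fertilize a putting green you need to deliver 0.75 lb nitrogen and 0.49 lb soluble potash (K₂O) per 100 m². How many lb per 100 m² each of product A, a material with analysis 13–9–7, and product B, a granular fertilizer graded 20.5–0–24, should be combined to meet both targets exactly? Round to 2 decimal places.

With a, b = lb per 100 m² of product A and product B:
N: 0.13·a + 0.205·b = 0.75
K₂O: 0.07·a + 0.24·b = 0.49
Eliminate a: (row1) − 0.13/0.07·(row2) → -0.240714·b = -0.16, so b = 0.664688.
Back-substitute: a = (0.75 − 0.205·0.664688) / 0.13 = 4.72107.

4.72 lb product A, 0.66 lb product B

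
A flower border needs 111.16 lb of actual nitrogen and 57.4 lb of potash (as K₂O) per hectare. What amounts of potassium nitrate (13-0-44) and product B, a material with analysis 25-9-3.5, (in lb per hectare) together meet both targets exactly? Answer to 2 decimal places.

99.19 lb potassium nitrate, 393.06 lb product B

Per-hectare balance (a = potassium nitrate, b = product B):
N: 0.13·a + 0.25·b = 111.16
K₂O: 0.44·a + 0.035·b = 57.4
From row1: a = (111.16 − 0.25·b) / 0.13.
Into row2: 0.44·(111.16 − 0.25·b)/0.13 + 0.035·b = 57.4 → b = 393.062, a = 99.1882.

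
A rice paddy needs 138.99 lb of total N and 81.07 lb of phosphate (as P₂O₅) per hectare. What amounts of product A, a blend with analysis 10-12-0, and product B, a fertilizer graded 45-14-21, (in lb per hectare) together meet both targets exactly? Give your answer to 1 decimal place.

425.6 lb product A, 214.3 lb product B

Let a = lb of product A, b = lb of product B (per hectare).
N: 0.1·a + 0.45·b = 138.99
P₂O₅: 0.12·a + 0.14·b = 81.07
Solving simultaneously: a = 425.572, b = 214.295.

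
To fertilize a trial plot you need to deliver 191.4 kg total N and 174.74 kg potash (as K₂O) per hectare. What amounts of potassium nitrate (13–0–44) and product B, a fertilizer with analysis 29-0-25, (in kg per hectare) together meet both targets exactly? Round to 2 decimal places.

Per-hectare balance (a = potassium nitrate, b = product B):
N: 0.13·a + 0.29·b = 191.4
K₂O: 0.44·a + 0.25·b = 174.74
From row1: a = (191.4 − 0.29·b) / 0.13.
Into row2: 0.44·(191.4 − 0.29·b)/0.13 + 0.25·b = 174.74 → b = 646.686, a = 29.7014.

29.70 kg potassium nitrate, 646.69 kg product B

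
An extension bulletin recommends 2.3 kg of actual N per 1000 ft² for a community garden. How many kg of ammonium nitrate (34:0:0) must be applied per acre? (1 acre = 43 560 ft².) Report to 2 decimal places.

294.67 kg of product per acre

Product per 1000 ft² = 2.3 / 34% = 6.76471 kg.
Convert to per acre: 6.76471 × 43.56 = 294.671 kg.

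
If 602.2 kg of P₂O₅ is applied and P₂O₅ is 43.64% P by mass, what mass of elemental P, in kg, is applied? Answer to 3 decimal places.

262.800 kg P

P = 602.2 × 0.4364 = 262.8001 kg.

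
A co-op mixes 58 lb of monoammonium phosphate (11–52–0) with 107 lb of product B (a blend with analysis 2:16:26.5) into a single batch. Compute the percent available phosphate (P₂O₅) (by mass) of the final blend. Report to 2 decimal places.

28.65% P₂O₅

Total mass = 58 + 107 = 165 lb.
P₂O₅ mass = 52%×58 + 16%×107 = 47.28 lb.
% P₂O₅ = 47.28 / 165 = 28.6545%.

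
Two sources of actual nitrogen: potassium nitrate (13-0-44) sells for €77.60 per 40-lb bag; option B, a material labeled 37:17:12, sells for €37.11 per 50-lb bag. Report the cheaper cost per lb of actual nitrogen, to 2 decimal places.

€2.01 per lb N (option B)

potassium nitrate: N per bag = 40 × 13% = 5.2 lb; cost = 77.60 / 5.2 = €14.9231/lb N.
option B: N per bag = 50 × 37% = 18.5 lb; cost = 37.11 / 18.5 = €2.0059/lb N.
option B is cheaper.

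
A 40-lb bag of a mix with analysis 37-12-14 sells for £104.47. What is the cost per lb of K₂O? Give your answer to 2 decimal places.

K₂O in bag = 40 × 14% = 5.6 lb.
Cost per lb K₂O = £104.47 / 5.6 = £18.6554.

£18.66 per lb K₂O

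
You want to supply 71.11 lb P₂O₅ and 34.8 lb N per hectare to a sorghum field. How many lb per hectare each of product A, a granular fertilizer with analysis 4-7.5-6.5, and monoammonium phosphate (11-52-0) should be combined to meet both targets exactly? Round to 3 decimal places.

Let a = lb of product A, b = lb of monoammonium phosphate (per hectare).
P₂O₅: 0.075·a + 0.52·b = 71.11
N: 0.04·a + 0.11·b = 34.8
Eliminate a: (row1) − 0.075/0.04·(row2) → 0.31375·b = 5.86, so b = 18.6773.
Back-substitute: a = (71.11 − 0.52·18.6773) / 0.075 = 818.63745.

818.637 lb product A, 18.677 lb monoammonium phosphate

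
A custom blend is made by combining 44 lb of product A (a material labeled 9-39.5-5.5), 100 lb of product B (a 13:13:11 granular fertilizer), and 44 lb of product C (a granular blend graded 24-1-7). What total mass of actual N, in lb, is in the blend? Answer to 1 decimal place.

N mass = 9%×44 + 13%×100 + 24%×44 = 27.52 lb.

27.5 lb N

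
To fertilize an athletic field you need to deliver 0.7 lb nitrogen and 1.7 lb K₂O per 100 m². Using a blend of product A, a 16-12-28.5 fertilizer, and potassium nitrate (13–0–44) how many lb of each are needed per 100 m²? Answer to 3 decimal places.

With a, b = lb per 100 m² of product A and potassium nitrate:
N: 0.16·a + 0.13·b = 0.7
K₂O: 0.285·a + 0.44·b = 1.7
Eliminate b: (row1) − 0.13/0.44·(row2) → 0.0757955·a = 0.197727, so a = 2.6087.
Then b = (1.7 − 0.285·2.6087) / 0.44 = 2.17391.

2.609 lb product A, 2.174 lb potassium nitrate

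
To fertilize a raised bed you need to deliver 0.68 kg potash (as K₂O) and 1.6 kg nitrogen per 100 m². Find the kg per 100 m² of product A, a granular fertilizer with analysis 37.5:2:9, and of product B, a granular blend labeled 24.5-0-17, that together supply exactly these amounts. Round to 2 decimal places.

Let a = kg of product A, b = kg of product B (per 100 m²).
K₂O: 0.09·a + 0.17·b = 0.68
N: 0.375·a + 0.245·b = 1.6
Eliminate b: (row1) − 0.17/0.245·(row2) → -0.170204·a = -0.430204, so a = 2.52758.
Then b = (1.6 − 0.375·2.52758) / 0.245 = 2.66187.

2.53 kg product A, 2.66 kg product B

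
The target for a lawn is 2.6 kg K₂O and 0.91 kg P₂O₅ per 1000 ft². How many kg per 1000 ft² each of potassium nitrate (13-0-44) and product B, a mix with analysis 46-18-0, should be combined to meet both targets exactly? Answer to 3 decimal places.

5.909 kg potassium nitrate, 5.056 kg product B

Per-1000 ft² balance (a = potassium nitrate, b = product B):
K₂O: 0.44·a + 0·b = 2.6
P₂O₅: 0·a + 0.18·b = 0.91
Solving simultaneously: a = 5.90909, b = 5.05556.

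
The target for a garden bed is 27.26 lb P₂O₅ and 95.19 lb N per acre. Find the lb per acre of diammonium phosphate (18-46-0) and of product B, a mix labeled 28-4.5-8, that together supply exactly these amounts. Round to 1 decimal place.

Per-acre balance (a = diammonium phosphate, b = product B):
P₂O₅: 0.46·a + 0.045·b = 27.26
N: 0.18·a + 0.28·b = 95.19
Solving simultaneously: a = 27.7486, b = 322.126.

27.7 lb diammonium phosphate, 322.1 lb product B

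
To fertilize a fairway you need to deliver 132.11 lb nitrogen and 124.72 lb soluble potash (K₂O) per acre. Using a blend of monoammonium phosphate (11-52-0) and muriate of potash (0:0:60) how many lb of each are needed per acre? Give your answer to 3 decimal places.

1201.000 lb monoammonium phosphate, 207.867 lb muriate of potash

Let a = lb of monoammonium phosphate, b = lb of muriate of potash (per acre).
N: 0.11·a + 0·b = 132.11
K₂O: 0·a + 0.6·b = 124.72
Solving simultaneously: a = 1201, b = 207.8667.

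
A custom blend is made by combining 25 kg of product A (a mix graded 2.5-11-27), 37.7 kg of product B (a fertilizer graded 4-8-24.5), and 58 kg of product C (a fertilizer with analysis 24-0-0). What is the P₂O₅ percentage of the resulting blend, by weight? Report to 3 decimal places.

Total mass = 25 + 37.7 + 58 = 120.7 kg.
P₂O₅ mass = 11%×25 + 8%×37.7 + 0%×58 = 5.766 kg.
% P₂O₅ = 5.766 / 120.7 = 4.77713%.

4.777% P₂O₅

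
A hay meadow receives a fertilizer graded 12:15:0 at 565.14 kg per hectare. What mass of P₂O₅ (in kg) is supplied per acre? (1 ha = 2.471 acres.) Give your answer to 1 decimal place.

P₂O₅ per hectare = 565.14 × 15% = 84.771 kg.
Convert to per acre: 84.771 × 0.404694 = 34.3064 kg.

34.3 kg P₂O₅ per acre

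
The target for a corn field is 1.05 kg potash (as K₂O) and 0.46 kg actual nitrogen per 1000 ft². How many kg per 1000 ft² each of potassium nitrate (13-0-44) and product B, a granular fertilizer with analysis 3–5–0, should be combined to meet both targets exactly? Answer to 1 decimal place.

2.4 kg potassium nitrate, 5.0 kg product B

With a, b = kg per 1000 ft² of potassium nitrate and product B:
K₂O: 0.44·a + 0·b = 1.05
N: 0.13·a + 0.03·b = 0.46
Solving simultaneously: a = 2.38636, b = 4.99242.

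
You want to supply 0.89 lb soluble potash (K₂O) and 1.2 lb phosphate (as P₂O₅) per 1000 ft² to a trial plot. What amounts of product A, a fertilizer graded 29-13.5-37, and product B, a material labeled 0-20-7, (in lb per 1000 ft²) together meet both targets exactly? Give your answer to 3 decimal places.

Let a = lb of product A, b = lb of product B (per 1000 ft²).
K₂O: 0.37·a + 0.07·b = 0.89
P₂O₅: 0.135·a + 0.2·b = 1.2
Eliminate b: (row1) − 0.07/0.2·(row2) → 0.32275·a = 0.47, so a = 1.45624.
Then b = (1.2 − 0.135·1.45624) / 0.2 = 5.01704.

1.456 lb product A, 5.017 lb product B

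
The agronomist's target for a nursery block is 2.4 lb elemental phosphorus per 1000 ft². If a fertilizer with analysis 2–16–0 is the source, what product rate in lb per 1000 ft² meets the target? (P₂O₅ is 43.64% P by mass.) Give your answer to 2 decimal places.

34.37 lb of product per thousand sq ft

As P₂O₅: 2.4 / 0.4364 = 5.49954 lb per 1000 ft².
Product per 1000 ft² = 5.49954 / 16% = 34.3721 lb.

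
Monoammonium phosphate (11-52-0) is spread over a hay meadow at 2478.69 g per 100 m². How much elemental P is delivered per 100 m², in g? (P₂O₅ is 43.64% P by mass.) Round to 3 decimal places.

562.484 g P per hundred sq m

P₂O₅ per 100 m² = 2478.69 × 52% = 1288.92 g.
Elemental P = 1288.92 × 0.4364 = 562.4842 g per 100 m².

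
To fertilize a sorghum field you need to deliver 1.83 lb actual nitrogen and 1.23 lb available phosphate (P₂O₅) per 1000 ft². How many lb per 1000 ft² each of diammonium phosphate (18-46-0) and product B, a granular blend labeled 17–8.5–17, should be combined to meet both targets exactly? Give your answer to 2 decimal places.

0.85 lb diammonium phosphate, 9.86 lb product B

Per-1000 ft² balance (a = diammonium phosphate, b = product B):
N: 0.18·a + 0.17·b = 1.83
P₂O₅: 0.46·a + 0.085·b = 1.23
Eliminate a: (row1) − 0.18/0.46·(row2) → 0.136739·b = 1.3487, so b = 9.86328.
Back-substitute: a = (1.83 − 0.17·9.86328) / 0.18 = 0.851351.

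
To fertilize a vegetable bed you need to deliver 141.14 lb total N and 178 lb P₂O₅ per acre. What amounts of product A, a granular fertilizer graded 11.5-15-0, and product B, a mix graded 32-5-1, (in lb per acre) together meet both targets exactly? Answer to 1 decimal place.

With a, b = lb per acre of product A and product B:
N: 0.115·a + 0.32·b = 141.14
P₂O₅: 0.15·a + 0.05·b = 178
Solving simultaneously: a = 1181.14, b = 16.5917.

1181.1 lb product A, 16.6 lb product B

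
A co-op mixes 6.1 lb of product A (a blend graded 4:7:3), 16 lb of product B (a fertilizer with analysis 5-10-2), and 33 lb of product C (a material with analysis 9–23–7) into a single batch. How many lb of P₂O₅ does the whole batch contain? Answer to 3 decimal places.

P₂O₅ mass = 7%×6.1 + 10%×16 + 23%×33 = 9.617 lb.

9.617 lb P₂O₅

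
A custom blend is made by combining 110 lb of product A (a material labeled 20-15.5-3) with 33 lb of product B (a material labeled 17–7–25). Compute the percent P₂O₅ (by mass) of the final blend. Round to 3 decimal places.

13.538% P₂O₅

Total mass = 110 + 33 = 143 lb.
P₂O₅ mass = 15.5%×110 + 7%×33 = 19.36 lb.
% P₂O₅ = 19.36 / 143 = 13.53846%.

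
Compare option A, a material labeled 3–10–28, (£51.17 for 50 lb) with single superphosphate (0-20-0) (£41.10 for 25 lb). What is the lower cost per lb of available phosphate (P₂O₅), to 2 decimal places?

£8.22 per lb P₂O₅ (single superphosphate)

option A: P₂O₅ per bag = 50 × 10% = 5 lb; cost = 51.17 / 5 = £10.2340/lb P₂O₅.
single superphosphate: P₂O₅ per bag = 25 × 20% = 5 lb; cost = 41.10 / 5 = £8.2200/lb P₂O₅.
single superphosphate is cheaper.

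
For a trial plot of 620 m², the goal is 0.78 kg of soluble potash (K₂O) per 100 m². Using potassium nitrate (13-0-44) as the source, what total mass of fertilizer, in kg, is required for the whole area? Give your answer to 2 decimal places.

Product per 100 m² = 0.78 / 44% = 1.77273 kg.
Total product = 1.77273 × 620 / 100 = 10.9909 kg.

10.99 kg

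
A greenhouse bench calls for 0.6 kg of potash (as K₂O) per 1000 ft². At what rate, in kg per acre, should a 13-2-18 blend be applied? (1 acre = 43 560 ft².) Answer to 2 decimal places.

Product per 1000 ft² = 0.6 / 18% = 3.33333 kg.
Convert to per acre: 3.33333 × 43.56 = 145.2 kg.

145.20 kg of product per acre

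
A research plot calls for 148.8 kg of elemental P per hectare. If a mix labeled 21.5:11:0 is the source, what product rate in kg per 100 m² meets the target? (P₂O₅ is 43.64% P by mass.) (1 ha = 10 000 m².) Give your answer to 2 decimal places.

As P₂O₅: 148.8 / 0.4364 = 340.972 kg per hectare.
Product per hectare = 340.972 / 11% = 3099.74 kg.
Convert to per 100 m²: 3099.74 × 0.01 = 30.9974 kg.

31.00 kg of product per hundred sq m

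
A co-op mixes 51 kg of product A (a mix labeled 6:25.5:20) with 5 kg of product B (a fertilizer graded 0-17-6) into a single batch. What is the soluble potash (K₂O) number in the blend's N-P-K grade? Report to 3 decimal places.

18.750% K₂O

Total mass = 51 + 5 = 56 kg.
K₂O mass = 20%×51 + 6%×5 = 10.5 kg.
% K₂O = 10.5 / 56 = 18.75%.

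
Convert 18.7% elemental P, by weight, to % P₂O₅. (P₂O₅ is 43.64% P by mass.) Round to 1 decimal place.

42.9% P₂O₅

%P₂O₅ = 18.7 / 0.4364 = 42.8506%.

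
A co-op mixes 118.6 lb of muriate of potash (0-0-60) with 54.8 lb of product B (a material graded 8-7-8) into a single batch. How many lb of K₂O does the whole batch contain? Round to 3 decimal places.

K₂O mass = 60%×118.6 + 8%×54.8 = 75.544 lb.

75.544 lb K₂O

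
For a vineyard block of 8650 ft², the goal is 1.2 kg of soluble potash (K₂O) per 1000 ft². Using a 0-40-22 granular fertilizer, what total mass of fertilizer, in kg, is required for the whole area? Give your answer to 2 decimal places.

47.18 kg

Product per 1000 ft² = 1.2 / 22% = 5.45455 kg.
Total product = 5.45455 × 8650 / 1000 = 47.1818 kg.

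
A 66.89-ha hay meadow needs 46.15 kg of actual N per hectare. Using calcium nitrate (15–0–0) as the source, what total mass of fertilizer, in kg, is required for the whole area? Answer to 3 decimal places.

Product per hectare = 46.15 / 15% = 307.667 kg.
Total product = 307.667 × 66.89 = 20579.8233 kg.

20579.823 kg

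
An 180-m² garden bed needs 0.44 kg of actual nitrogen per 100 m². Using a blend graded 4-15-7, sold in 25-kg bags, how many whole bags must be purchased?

1 bags

Product per 100 m² = 0.44 / 4% = 11 kg.
Total product = 11 × 180 / 100 = 19.8 kg.
Bags = ⌈19.8 / 25⌉ = 1.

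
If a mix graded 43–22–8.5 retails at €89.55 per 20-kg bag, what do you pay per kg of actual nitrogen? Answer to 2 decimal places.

€10.41 per kg N

N in bag = 20 × 43% = 8.6 kg.
Cost per kg N = €89.55 / 8.6 = €10.4128.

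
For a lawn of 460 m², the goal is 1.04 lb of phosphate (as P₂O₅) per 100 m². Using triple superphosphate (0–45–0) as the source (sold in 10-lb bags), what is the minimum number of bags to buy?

Product per 100 m² = 1.04 / 45% = 2.31111 lb.
Total product = 2.31111 × 460 / 100 = 10.6311 lb.
Bags = ⌈10.6311 / 10⌉ = 2.

2 bags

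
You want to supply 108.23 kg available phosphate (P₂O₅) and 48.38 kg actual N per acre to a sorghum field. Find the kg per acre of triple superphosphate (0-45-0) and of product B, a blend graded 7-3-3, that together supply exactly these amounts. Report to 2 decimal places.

194.43 kg triple superphosphate, 691.14 kg product B

Per-acre balance (a = triple superphosphate, b = product B):
P₂O₅: 0.45·a + 0.03·b = 108.23
N: 0·a + 0.07·b = 48.38
Solving simultaneously: a = 194.4349, b = 691.143.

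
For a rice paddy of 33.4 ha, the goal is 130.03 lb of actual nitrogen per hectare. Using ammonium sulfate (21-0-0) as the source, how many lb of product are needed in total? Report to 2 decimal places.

Product per hectare = 130.03 / 21% = 619.19 lb.
Total product = 619.19 × 33.4 = 20680.962 lb.

20680.96 lb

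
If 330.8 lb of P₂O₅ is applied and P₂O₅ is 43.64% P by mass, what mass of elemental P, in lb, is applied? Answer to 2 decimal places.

P = 330.8 × 0.4364 = 144.361 lb.

144.36 lb P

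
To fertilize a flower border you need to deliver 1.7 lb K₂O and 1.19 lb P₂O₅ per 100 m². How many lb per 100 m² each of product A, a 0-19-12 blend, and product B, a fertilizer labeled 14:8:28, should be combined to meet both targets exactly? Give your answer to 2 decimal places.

4.52 lb product A, 4.13 lb product B

With a, b = lb per 100 m² of product A and product B:
K₂O: 0.12·a + 0.28·b = 1.7
P₂O₅: 0.19·a + 0.08·b = 1.19
From row1: a = (1.7 − 0.28·b) / 0.12.
Into row2: 0.19·(1.7 − 0.28·b)/0.12 + 0.08·b = 1.19 → b = 4.13303, a = 4.52294.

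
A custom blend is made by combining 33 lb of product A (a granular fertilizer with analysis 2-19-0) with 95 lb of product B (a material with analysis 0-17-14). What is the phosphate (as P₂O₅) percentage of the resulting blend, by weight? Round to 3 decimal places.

Total mass = 33 + 95 = 128 lb.
P₂O₅ mass = 19%×33 + 17%×95 = 22.42 lb.
% P₂O₅ = 22.42 / 128 = 17.5156%.

17.516% P₂O₅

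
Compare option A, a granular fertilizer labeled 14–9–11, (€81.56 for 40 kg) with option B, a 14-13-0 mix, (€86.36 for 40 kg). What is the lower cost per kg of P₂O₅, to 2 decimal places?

€16.61 per kg P₂O₅ (option B)

option A: P₂O₅ per bag = 40 × 9% = 3.6 kg; cost = 81.56 / 3.6 = €22.6556/kg P₂O₅.
option B: P₂O₅ per bag = 40 × 13% = 5.2 kg; cost = 86.36 / 5.2 = €16.6077/kg P₂O₅.
option B is cheaper.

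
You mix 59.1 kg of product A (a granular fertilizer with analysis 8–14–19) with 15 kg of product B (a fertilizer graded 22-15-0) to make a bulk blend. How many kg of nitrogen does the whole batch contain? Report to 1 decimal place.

N mass = 8%×59.1 + 22%×15 = 8.028 kg.

8.0 kg N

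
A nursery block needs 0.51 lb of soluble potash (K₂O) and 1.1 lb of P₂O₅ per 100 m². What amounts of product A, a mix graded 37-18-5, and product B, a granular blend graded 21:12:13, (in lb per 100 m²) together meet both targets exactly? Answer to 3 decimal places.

4.701 lb product A, 2.115 lb product B

Let a = lb of product A, b = lb of product B (per 100 m²).
K₂O: 0.05·a + 0.13·b = 0.51
P₂O₅: 0.18·a + 0.12·b = 1.1
Eliminate a: (row1) − 0.05/0.18·(row2) → 0.0966667·b = 0.204444, so b = 2.11494.
Back-substitute: a = (0.51 − 0.13·2.11494) / 0.05 = 4.70115.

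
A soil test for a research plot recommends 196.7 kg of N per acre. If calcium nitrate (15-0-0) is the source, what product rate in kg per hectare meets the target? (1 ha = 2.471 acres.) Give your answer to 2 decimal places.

Product per acre = 196.7 / 15% = 1311.33 kg.
Convert to per hectare: 1311.33 × 2.471 = 3240.3047 kg.

3240.30 kg of product per hectare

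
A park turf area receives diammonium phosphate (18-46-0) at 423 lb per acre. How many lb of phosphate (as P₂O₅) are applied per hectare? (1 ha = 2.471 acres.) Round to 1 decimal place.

P₂O₅ per acre = 423 × 46% = 194.58 lb.
Convert to per hectare: 194.58 × 2.471 = 480.807 lb.

480.8 lb P₂O₅ per hectare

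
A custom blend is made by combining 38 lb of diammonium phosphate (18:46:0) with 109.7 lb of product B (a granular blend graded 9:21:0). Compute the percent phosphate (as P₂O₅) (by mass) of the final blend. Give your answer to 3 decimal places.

27.432% P₂O₅

Total mass = 38 + 109.7 = 147.7 lb.
P₂O₅ mass = 46%×38 + 21%×109.7 = 40.517 lb.
% P₂O₅ = 40.517 / 147.7 = 27.43196%.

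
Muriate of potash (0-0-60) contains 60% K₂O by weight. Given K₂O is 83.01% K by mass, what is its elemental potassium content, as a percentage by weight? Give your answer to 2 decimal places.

49.81% K

%K = 60 × 0.8301 = 49.806%.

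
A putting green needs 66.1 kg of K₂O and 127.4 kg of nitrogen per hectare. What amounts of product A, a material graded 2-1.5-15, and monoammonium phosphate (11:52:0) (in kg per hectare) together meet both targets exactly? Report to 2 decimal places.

Per-hectare balance (a = product A, b = monoammonium phosphate):
K₂O: 0.15·a + 0·b = 66.1
N: 0.02·a + 0.11·b = 127.4
Eliminate a: (row1) − 0.15/0.02·(row2) → -0.825·b = -889.4, so b = 1078.061.
Back-substitute: a = (66.1 − 0·1078.061) / 0.15 = 440.667.

440.67 kg product A, 1078.06 kg monoammonium phosphate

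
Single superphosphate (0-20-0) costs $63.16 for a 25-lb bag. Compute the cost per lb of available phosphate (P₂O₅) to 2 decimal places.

$12.63 per lb P₂O₅

P₂O₅ in bag = 25 × 20% = 5 lb.
Cost per lb P₂O₅ = $63.16 / 5 = $12.6320.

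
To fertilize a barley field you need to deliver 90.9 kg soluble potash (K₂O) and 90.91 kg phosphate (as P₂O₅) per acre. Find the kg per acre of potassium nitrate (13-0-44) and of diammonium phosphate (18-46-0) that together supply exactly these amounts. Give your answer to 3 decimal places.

206.591 kg potassium nitrate, 197.630 kg diammonium phosphate

Let a = kg of potassium nitrate, b = kg of diammonium phosphate (per acre).
K₂O: 0.44·a + 0·b = 90.9
P₂O₅: 0·a + 0.46·b = 90.91
Solving simultaneously: a = 206.5909, b = 197.6304.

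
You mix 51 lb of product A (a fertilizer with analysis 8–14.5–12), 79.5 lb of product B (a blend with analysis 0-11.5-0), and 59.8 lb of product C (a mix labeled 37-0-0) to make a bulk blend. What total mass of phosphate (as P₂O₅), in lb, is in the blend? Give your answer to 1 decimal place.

P₂O₅ mass = 14.5%×51 + 11.5%×79.5 + 0%×59.8 = 16.5375 lb.

16.5 lb P₂O₅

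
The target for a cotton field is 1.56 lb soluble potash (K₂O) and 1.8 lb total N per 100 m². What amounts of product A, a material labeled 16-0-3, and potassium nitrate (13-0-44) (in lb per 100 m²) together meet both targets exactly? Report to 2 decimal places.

8.86 lb product A, 2.94 lb potassium nitrate

Per-100 m² balance (a = product A, b = potassium nitrate):
K₂O: 0.03·a + 0.44·b = 1.56
N: 0.16·a + 0.13·b = 1.8
Eliminate a: (row1) − 0.03/0.16·(row2) → 0.415625·b = 1.2225, so b = 2.94135.
Back-substitute: a = (1.56 − 0.44·2.94135) / 0.03 = 8.86015.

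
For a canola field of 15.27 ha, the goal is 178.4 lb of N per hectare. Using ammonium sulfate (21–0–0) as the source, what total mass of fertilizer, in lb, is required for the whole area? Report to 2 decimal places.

12972.23 lb

Product per hectare = 178.4 / 21% = 849.524 lb.
Total product = 849.524 × 15.27 = 12972.229 lb.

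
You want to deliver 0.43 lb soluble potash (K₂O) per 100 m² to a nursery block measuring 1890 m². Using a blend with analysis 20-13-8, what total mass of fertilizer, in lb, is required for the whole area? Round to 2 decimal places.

101.59 lb

Product per 100 m² = 0.43 / 8% = 5.375 lb.
Total product = 5.375 × 1890 / 100 = 101.587 lb.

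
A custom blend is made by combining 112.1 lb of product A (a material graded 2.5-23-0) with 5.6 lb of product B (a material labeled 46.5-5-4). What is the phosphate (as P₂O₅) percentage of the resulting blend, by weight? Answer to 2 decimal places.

22.14% P₂O₅

Total mass = 112.1 + 5.6 = 117.7 lb.
P₂O₅ mass = 23%×112.1 + 5%×5.6 = 26.063 lb.
% P₂O₅ = 26.063 / 117.7 = 22.1436%.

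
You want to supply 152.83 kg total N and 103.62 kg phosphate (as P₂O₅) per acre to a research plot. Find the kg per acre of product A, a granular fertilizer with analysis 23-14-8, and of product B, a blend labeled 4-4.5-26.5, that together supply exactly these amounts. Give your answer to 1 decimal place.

Let a = kg of product A, b = kg of product B (per acre).
N: 0.23·a + 0.04·b = 152.83
P₂O₅: 0.14·a + 0.045·b = 103.62
Eliminate a: (row1) − 0.23/0.14·(row2) → -0.0339286·b = -17.4029, so b = 512.926.
Back-substitute: a = (152.83 − 0.04·512.926) / 0.23 = 575.274.

575.3 kg product A, 512.9 kg product B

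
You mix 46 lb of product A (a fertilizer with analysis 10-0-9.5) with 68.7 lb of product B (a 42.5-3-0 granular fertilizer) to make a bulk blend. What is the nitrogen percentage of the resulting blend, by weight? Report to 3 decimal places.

Total mass = 46 + 68.7 = 114.7 lb.
N mass = 10%×46 + 42.5%×68.7 = 33.7975 lb.
% N = 33.7975 / 114.7 = 29.465998%.

29.466% N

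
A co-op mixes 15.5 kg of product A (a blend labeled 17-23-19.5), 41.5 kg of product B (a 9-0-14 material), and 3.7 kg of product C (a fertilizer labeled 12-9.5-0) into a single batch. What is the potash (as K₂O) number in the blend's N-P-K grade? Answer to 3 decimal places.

14.551% K₂O

Total mass = 15.5 + 41.5 + 3.7 = 60.7 kg.
K₂O mass = 19.5%×15.5 + 14%×41.5 + 0%×3.7 = 8.8325 kg.
% K₂O = 8.8325 / 60.7 = 14.5511%.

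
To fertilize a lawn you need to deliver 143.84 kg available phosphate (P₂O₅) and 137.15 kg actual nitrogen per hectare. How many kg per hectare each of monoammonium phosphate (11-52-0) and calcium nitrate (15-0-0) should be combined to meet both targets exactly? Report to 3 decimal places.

Let a = kg of monoammonium phosphate, b = kg of calcium nitrate (per hectare).
P₂O₅: 0.52·a + 0·b = 143.84
N: 0.11·a + 0.15·b = 137.15
From row1: a = (143.84 − 0·b) / 0.52.
Into row2: 0.11·(143.84 − 0·b)/0.52 + 0.15·b = 137.15 → b = 711.4821, a = 276.6154.

276.615 kg monoammonium phosphate, 711.482 kg calcium nitrate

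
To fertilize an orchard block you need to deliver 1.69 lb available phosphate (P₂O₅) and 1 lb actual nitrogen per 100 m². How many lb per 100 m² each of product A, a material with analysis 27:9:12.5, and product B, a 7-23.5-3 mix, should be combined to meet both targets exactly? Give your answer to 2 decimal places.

2.04 lb product A, 6.41 lb product B

With a, b = lb per 100 m² of product A and product B:
P₂O₅: 0.09·a + 0.235·b = 1.69
N: 0.27·a + 0.07·b = 1
Eliminate a: (row1) − 0.09/0.27·(row2) → 0.211667·b = 1.35667, so b = 6.40945.
Back-substitute: a = (1.69 − 0.235·6.40945) / 0.09 = 2.04199.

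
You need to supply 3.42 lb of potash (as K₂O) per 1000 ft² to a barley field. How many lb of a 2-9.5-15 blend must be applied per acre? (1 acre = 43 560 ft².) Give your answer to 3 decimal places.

993.168 lb of product per acre

Product per 1000 ft² = 3.42 / 15% = 22.8 lb.
Convert to per acre: 22.8 × 43.56 = 993.168 lb.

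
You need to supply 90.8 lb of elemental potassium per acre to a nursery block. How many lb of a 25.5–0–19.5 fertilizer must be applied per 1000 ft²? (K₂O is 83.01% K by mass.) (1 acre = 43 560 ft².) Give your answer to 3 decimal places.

12.878 lb of product per thousand sq ft

As K₂O: 90.8 / 0.8301 = 109.384 lb per acre.
Product per acre = 109.384 / 19.5% = 560.946 lb.
Convert to per 1000 ft²: 560.946 × 0.0229568 = 12.8775 lb.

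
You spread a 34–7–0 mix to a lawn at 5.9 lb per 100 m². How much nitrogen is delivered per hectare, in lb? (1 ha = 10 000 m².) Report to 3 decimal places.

200.600 lb N per hectare

nitrogen per 100 m² = 5.9 × 34% = 2.006 lb.
Convert to per hectare: 2.006 × 100 = 200.6 lb.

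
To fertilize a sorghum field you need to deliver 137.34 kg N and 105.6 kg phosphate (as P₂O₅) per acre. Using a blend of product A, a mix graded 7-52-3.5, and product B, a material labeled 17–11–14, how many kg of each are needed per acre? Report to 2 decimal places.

With a, b = kg per acre of product A and product B:
N: 0.07·a + 0.17·b = 137.34
P₂O₅: 0.52·a + 0.11·b = 105.6
From row1: a = (137.34 − 0.17·b) / 0.07.
Into row2: 0.52·(137.34 − 0.17·b)/0.07 + 0.11·b = 105.6 → b = 793.368, a = 35.2491.

35.25 kg product A, 793.37 kg product B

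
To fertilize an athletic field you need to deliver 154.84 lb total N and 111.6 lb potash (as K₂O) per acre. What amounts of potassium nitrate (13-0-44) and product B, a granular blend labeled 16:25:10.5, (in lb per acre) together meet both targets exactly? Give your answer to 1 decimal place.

28.2 lb potassium nitrate, 944.9 lb product B

Per-acre balance (a = potassium nitrate, b = product B):
N: 0.13·a + 0.16·b = 154.84
K₂O: 0.44·a + 0.105·b = 111.6
Eliminate b: (row1) − 0.16/0.105·(row2) → -0.540476·a = -15.2171, so a = 28.1551.
Then b = (111.6 − 0.44·28.1551) / 0.105 = 944.874.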